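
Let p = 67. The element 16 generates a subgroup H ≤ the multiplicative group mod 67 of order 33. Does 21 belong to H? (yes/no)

yes

21 ∈ ⟨16⟩ iff 21^33 ≡ 1 (mod 67), since |⟨16⟩| = 33.
21^33 mod 67 = 1.
Since 1 = 1, 21 lies in the subgroup.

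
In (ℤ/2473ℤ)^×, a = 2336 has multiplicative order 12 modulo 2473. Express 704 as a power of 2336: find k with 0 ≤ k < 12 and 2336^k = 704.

Successive powers of 2336 modulo 2473:
  2336^0=1  2336^1=2336  2336^2=1458  2336^3=567  2336^4=1457  2336^5=704
So 2336^5 ≡ 704 (mod 2473), giving k = 5.

5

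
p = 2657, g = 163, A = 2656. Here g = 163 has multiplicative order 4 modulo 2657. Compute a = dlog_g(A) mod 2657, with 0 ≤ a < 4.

Successive powers of 163 modulo 2657:
  163^0=1  163^1=163  163^2=2656
So 163^2 ≡ 2656 (mod 2657), giving a = 2.

2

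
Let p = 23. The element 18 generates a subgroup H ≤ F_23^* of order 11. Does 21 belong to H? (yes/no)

21 ∈ ⟨18⟩ iff 21^11 ≡ 1 (mod 23), since |⟨18⟩| = 11.
21^11 mod 23 = 22.
Since 22 ≠ 1, 21 does not lie in the subgroup.

no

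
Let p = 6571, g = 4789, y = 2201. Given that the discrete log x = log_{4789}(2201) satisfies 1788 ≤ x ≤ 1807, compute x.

1794

Compute 4789^1788 mod 6571 = 4930, then multiply by 4789 repeatedly:
  4789^1788=4930  4789^1789=167  4789^1790=4672  4789^1791=6524  4789^1792=4902
  4789^1793=4066  4789^1794=2201
Found 2201 at exponent 1794.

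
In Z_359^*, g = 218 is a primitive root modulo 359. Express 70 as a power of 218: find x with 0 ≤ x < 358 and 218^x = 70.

149

Baby-step giant-step with m = ceil(sqrt(358)) = 19.
Baby table (218^j mod 359 for j=0..18):
  0:1  1:218  2:136  3:210  4:187  5:199  6:302  7:139
  8:146  9:236  10:111  11:145  12:18  13:334  14:294  15:190
  16:135  17:351  18:51
Giant step factor: 218^(-19) ≡ 261 (mod 359).
Scan 70·261^i mod 359 for i = 0, 1, …:
  i=0: 70   i=1: 320   i=2: 232   i=3: 240
  i=4: 174   i=5: 180   i=6: 310   i=7: 135
Match at i=7, j=16: x = 7·19 + 16 = 149.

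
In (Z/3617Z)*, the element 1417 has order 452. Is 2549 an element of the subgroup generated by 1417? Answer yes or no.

no

2549 ∈ ⟨1417⟩ iff 2549^452 ≡ 1 (mod 3617), since |⟨1417⟩| = 452.
2549^452 mod 3617 = 1343.
Since 1343 ≠ 1, 2549 does not lie in the subgroup.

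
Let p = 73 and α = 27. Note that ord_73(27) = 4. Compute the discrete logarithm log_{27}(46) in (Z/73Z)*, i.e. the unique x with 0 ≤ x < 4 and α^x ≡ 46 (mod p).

3

Successive powers of 27 modulo 73:
  27^0=1  27^1=27  27^2=72  27^3=46
So 27^3 ≡ 46 (mod 73), giving x = 3.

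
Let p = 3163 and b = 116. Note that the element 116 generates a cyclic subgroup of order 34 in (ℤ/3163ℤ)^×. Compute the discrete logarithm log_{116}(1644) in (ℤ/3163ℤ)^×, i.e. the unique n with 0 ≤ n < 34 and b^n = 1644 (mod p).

Successive powers of 116 modulo 3163:
  116^0=1  116^1=116  116^2=804  116^3=1537  116^4=1164  116^5=2178
  116^6=2771  116^7=1973  116^8=1132  116^9=1629  116^10=2347  116^11=234
  116^12=1840  116^13=1519  116^14=2239  116^15=358  116^16=409  116^17=3162
  116^18=3047  116^19=2359  116^20=1626  116^21=1999  116^22=985  116^23=392
  116^24=1190  116^25=2031  116^26=1534  116^27=816  116^28=2929  116^29=1323
  116^30=1644
So 116^30 ≡ 1644 (mod 3163), giving n = 30.

30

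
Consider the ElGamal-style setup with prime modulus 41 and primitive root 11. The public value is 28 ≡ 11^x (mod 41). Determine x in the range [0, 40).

Successive powers of 11 modulo 41:
  11^0=1  11^1=11  11^2=39  11^3=19  11^4=4  11^5=3
  11^6=33  11^7=35  11^8=16  11^9=12  11^10=9  11^11=17
  11^12=23  11^13=7  11^14=36  11^15=27  11^16=10  11^17=28
So 11^17 ≡ 28 (mod 41), giving x = 17.

17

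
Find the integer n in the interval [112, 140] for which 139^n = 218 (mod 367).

139

Compute 139^112 mod 367 = 94, then multiply by 139 repeatedly:
  139^112=94  139^113=221  139^114=258  139^115=263  139^116=224
  139^117=308  139^118=240  139^119=330  139^120=362  139^121=39
  139^122=283  139^123=68  139^124=277  139^125=335  139^126=323
  139^127=123  139^128=215  139^129=158  139^130=309  139^131=12
  139^132=200  139^133=275  139^134=57  139^135=216  139^136=297
  139^137=179  139^138=292  139^139=218
Found 218 at exponent 139.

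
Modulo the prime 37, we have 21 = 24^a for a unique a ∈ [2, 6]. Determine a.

Compute 24^2 mod 37 = 21, then multiply by 24 repeatedly:
  24^2=21
Found 21 at exponent 2.

2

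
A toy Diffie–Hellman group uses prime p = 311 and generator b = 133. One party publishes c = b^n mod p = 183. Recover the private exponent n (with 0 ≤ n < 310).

67

Baby-step giant-step with m = ceil(sqrt(310)) = 18.
Baby table (133^j mod 311 for j=0..17):
  0:1  1:133  2:273  3:233  4:200  5:165  6:175  7:261
  8:192  9:34  10:168  11:263  12:147  13:269  14:12  15:41
  16:166  17:308
Giant step factor: 133^(-18) ≡ 53 (mod 311).
Scan 183·53^i mod 311 for i = 0, 1, …:
  i=0: 183   i=1: 58   i=2: 275   i=3: 269
Match at i=3, j=13: n = 3·18 + 13 = 67.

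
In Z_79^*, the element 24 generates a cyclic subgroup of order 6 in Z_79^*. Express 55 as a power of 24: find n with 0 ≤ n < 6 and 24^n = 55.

Successive powers of 24 modulo 79:
  24^0=1  24^1=24  24^2=23  24^3=78  24^4=55
So 24^4 ≡ 55 (mod 79), giving n = 4.

4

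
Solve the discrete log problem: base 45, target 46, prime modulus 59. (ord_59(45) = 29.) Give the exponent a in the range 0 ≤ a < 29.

Successive powers of 45 modulo 59:
  45^0=1  45^1=45  45^2=19  45^3=29  45^4=7  45^5=20
  45^6=15  45^7=26  45^8=49  45^9=22  45^10=46
So 45^10 ≡ 46 (mod 59), giving a = 10.

10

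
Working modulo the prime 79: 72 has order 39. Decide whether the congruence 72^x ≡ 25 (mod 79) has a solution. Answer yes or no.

yes

25 ∈ ⟨72⟩ iff 25^39 ≡ 1 (mod 79), since |⟨72⟩| = 39.
25^39 mod 79 = 1.
Since 1 = 1, 25 lies in the subgroup.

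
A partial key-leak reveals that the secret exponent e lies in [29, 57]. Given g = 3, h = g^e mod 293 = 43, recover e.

34

Compute 3^29 mod 293 = 5, then multiply by 3 repeatedly:
  3^29=5  3^30=15  3^31=45  3^32=135  3^33=112
  3^34=43
Found 43 at exponent 34.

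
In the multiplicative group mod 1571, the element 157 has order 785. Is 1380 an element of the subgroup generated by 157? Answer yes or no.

yes

1380 ∈ ⟨157⟩ iff 1380^785 ≡ 1 (mod 1571), since |⟨157⟩| = 785.
1380^785 mod 1571 = 1.
Since 1 = 1, 1380 lies in the subgroup.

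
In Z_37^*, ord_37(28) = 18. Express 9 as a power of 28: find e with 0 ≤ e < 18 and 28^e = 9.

10

Successive powers of 28 modulo 37:
  28^0=1  28^1=28  28^2=7  28^3=11  28^4=12  28^5=3
  28^6=10  28^7=21  28^8=33  28^9=36  28^10=9
So 28^10 ≡ 9 (mod 37), giving e = 10.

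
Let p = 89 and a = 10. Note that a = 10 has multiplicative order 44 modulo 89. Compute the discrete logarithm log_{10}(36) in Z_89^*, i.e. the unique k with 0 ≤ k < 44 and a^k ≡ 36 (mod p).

27

Baby-step giant-step with m = ceil(sqrt(44)) = 7.
Baby table (10^j mod 89 for j=0..6):
  0:1  1:10  2:11  3:21  4:32  5:53  6:85
Giant step factor: 10^(-7) ≡ 20 (mod 89).
Scan 36·20^i mod 89 for i = 0, 1, …:
  i=0: 36   i=1: 8   i=2: 71   i=3: 85
Match at i=3, j=6: k = 3·7 + 6 = 27.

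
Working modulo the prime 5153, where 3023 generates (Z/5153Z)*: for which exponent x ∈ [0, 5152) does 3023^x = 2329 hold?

Baby-step giant-step with m = ceil(sqrt(5152)) = 72.
Baby table (3023^j mod 5153 for j=0..71):
  0:1  1:3023  2:2260  3:4255  4:977  5:802  6:2536  7:3817
  8:1224  9:298  10:4232  11:3590  12:352  13:2578  14:1958  15:3390
  16:3806  17:4042  18:1203  19:3804  20:3149  21:1836  22:447  23:1195
  24:232  25:528  26:3867  27:2937  28:5085  29:556  30:910  31:4381
  32:553  33:2147  34:2754  35:3247  36:4369  37:348  38:792  39:3224
  40:1829  41:5051  42:834  43:1365  44:3995  45:3406  46:644  47:4131
  48:2294  49:3977  50:522  51:1188  52:4836  53:167  54:5000  55:1251
  56:4624  57:3416  58:5109  59:966  60:3620  61:3441  62:3389  63:783
  64:1782  65:2101  66:2827  67:2347  68:4453  69:1783  70:5124  71:5087
Giant step factor: 3023^(-72) ≡ 569 (mod 5153).
Scan 2329·569^i mod 5153 for i = 0, 1, …:
  i=0: 2329   i=1: 880   i=2: 879   i=3: 310
  i=4: 1188
Match at i=4, j=51: x = 4·72 + 51 = 339.

339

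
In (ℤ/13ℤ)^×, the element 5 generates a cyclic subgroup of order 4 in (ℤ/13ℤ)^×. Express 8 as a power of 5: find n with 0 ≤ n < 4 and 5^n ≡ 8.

Successive powers of 5 modulo 13:
  5^0=1  5^1=5  5^2=12  5^3=8
So 5^3 ≡ 8 (mod 13), giving n = 3.

3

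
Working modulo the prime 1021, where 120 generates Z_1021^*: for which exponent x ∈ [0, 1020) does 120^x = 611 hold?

113

Baby-step giant-step with m = ceil(sqrt(1020)) = 32.
Baby table (120^j mod 1021 for j=0..31):
  0:1  1:120  2:106  3:468  4:5  5:600  6:530  7:298
  8:25  9:958  10:608  11:469  12:125  13:706  14:998  15:303
  16:625  17:467  18:906  19:494  20:62  21:293  22:446  23:428
  24:310  25:444  26:188  27:98  28:529  29:178  30:940  31:490
Giant step factor: 120^(-32) ≡ 872 (mod 1021).
Scan 611·872^i mod 1021 for i = 0, 1, …:
  i=0: 611   i=1: 851   i=2: 826   i=3: 467
Match at i=3, j=17: x = 3·32 + 17 = 113.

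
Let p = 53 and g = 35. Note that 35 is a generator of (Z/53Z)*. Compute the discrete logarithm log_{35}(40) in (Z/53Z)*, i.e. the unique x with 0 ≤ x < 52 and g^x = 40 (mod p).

Baby-step giant-step with m = ceil(sqrt(52)) = 8.
Baby table (35^j mod 53 for j=0..7):
  0:1  1:35  2:6  3:51  4:36  5:41  6:4  7:34
Giant step factor: 35^(-8) ≡ 42 (mod 53).
Scan 40·42^i mod 53 for i = 0, 1, …:
  i=0: 40   i=1: 37   i=2: 17   i=3: 25
  i=4: 43   i=5: 4
Match at i=5, j=6: x = 5·8 + 6 = 46.

46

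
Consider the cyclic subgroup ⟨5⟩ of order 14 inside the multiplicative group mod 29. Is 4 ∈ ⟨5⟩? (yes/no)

yes

⟨5⟩ has order 14; its elements mod 29 are {1, 4, 5, 6, 7, 9, 13, 16, 20, 22, 23, 24, 25, 28}.
4 is in this set.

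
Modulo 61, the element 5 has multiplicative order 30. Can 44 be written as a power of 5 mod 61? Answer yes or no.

44 ∈ ⟨5⟩ iff 44^30 ≡ 1 (mod 61), since |⟨5⟩| = 30.
44^30 mod 61 = 60.
Since 60 ≠ 1, 44 does not lie in the subgroup.

no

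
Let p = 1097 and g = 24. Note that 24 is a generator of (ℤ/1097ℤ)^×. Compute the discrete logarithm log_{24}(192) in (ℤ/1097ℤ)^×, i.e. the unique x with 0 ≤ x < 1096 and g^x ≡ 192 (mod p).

Baby-step giant-step with m = ceil(sqrt(1096)) = 34.
Baby table (24^j mod 1097 for j=0..33):
  0:1  1:24  2:576  3:660  4:482  5:598  6:91  7:1087
  8:857  9:822  10:1079  11:665  12:602  13:187  14:100  15:206
  16:556  17:180  18:1029  19:562  20:324  21:97  22:134  23:1022
  24:394  25:680  26:962  27:51  28:127  29:854  30:750  31:448
  32:879  33:253
Giant step factor: 24^(-34) ≡ 114 (mod 1097).
Scan 192·114^i mod 1097 for i = 0, 1, …:
  i=0: 192   i=1: 1045   i=2: 654   i=3: 1057
  i=4: 925   i=5: 138   i=6: 374   i=7: 950
  i=8: 794   i=9: 562
Match at i=9, j=19: x = 9·34 + 19 = 325.

325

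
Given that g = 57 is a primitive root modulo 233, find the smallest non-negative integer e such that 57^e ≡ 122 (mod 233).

Baby-step giant-step with m = ceil(sqrt(232)) = 16.
Baby table (57^j mod 233 for j=0..15):
  0:1  1:57  2:220  3:191  4:169  5:80  6:133  7:125
  8:135  9:6  10:109  11:155  12:214  13:82  14:14  15:99
Giant step factor: 57^(-16) ≡ 32 (mod 233).
Scan 122·32^i mod 233 for i = 0, 1, …:
  i=0: 122   i=1: 176   i=2: 40   i=3: 115
  i=4: 185   i=5: 95   i=6: 11   i=7: 119
  i=8: 80
Match at i=8, j=5: e = 8·16 + 5 = 133.

133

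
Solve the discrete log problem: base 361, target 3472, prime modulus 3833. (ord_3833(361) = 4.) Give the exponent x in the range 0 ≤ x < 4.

Successive powers of 361 modulo 3833:
  361^0=1  361^1=361  361^2=3832  361^3=3472
So 361^3 ≡ 3472 (mod 3833), giving x = 3.

3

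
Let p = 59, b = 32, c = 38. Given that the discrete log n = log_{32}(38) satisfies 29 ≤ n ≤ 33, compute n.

31

Compute 32^29 mod 59 = 58, then multiply by 32 repeatedly:
  32^29=58  32^30=27  32^31=38
Found 38 at exponent 31.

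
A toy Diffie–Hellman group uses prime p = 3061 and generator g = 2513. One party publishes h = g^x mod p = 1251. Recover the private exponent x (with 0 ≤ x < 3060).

2063

Baby-step giant-step with m = ceil(sqrt(3060)) = 56.
Baby table (2513^j mod 3061 for j=0..55):
  0:1  1:2513  2:326  3:1951  4:2202  5:2399  6:1578  7:1519
  8:180  9:2373  10:521  11:2226  12:1491  13:219  14:2428  15:991
  16:1790  17:1661  18:1950  19:2750  20:2073  21:2688  22:2378  23:842
  24:795  25:2063  26:2046  27:2179  28:2759  29:202  30:2561  31:1571
  32:2294  33:959  34:960  35:412  36:738  37:2689  38:1830  39:1168
  40:2746  41:1204  42:1384  43:696  44:1217  45:382  46:1873  47:2092
  48:1459  49:2450  50:1179  51:2840  52:1729  53:1418  54:430  55:57
Giant step factor: 2513^(-56) ≡ 621 (mod 3061).
Scan 1251·621^i mod 3061 for i = 0, 1, …:
  i=0: 1251   i=1: 2438   i=2: 1864   i=3: 486
  i=4: 1828   i=5: 2618   i=6: 387   i=7: 1569
  i=8: 951   i=9: 2859     …   i=35: 516
  i=36: 2092
Match at i=36, j=47: x = 36·56 + 47 = 2063.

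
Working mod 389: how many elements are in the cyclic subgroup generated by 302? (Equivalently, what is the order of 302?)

97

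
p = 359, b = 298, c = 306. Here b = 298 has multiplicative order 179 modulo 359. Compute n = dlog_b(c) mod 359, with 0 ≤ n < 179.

Baby-step giant-step with m = ceil(sqrt(179)) = 14.
Baby table (298^j mod 359 for j=0..13):
  0:1  1:298  2:131  3:266  4:288  5:23  6:33  7:141
  8:15  9:162  10:170  11:41  12:12  13:345
Giant step factor: 298^(-14) ≡ 66 (mod 359).
Scan 306·66^i mod 359 for i = 0, 1, …:
  i=0: 306   i=1: 92   i=2: 328   i=3: 108
  i=4: 307   i=5: 158   i=6: 17   i=7: 45
  i=8: 98   i=9: 6   i=10: 37   i=11: 288
Match at i=11, j=4: n = 11·14 + 4 = 158.

158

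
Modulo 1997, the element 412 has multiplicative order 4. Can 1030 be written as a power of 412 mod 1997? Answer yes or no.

no

⟨412⟩ has order 4; its elements mod 1997 are {1, 412, 1585, 1996}.
1030 is not in this set.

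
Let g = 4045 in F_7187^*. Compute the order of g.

The order of 4045 must divide p − 1 = 7186 = 2 · 3593.
Divisors: 1, 2, 3593, 7186.
Check each in increasing order: 4045^1 ≡ 4045;  4045^2 ≡ 4413;  4045^3593 ≡ 1.
Smallest exponent giving 1 is 3593.

3593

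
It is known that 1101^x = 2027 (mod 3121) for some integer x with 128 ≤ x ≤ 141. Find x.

Compute 1101^128 mod 3121 = 2760, then multiply by 1101 repeatedly:
  1101^128=2760  1101^129=2027
Found 2027 at exponent 129.

129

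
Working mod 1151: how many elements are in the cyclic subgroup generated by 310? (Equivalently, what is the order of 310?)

1150

The order of 310 must divide p − 1 = 1150 = 2 · 5^2 · 23.
Divisors: 1, 2, 5, 10, 23, 25, 46, 50, 115, 230, 575, 1150.
Check each in increasing order: 310^1 ≡ 310;  310^2 ≡ 567;  310^5 ≡ 1104;  310^10 ≡ 1058;  310^23 ≡ 836;  310^25 ≡ 951;  310^46 ≡ 239;  310^50 ≡ 866;  310^115 ≡ 468;  310^230 ≡ 334;  310^575 ≡ 1150;  310^1150 ≡ 1.
Smallest exponent giving 1 is 1150.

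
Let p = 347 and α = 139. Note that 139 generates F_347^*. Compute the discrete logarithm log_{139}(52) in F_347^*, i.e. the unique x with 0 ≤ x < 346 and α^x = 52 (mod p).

184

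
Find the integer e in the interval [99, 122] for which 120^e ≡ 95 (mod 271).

121

Compute 120^99 mod 271 = 30, then multiply by 120 repeatedly:
  120^99=30  120^100=77  120^101=26  120^102=139  120^103=149
  120^104=265  120^105=93  120^106=49  120^107=189  120^108=187
  120^109=218  120^110=144  120^111=207  120^112=179  120^113=71
  120^114=119  120^115=188  120^116=67  120^117=181  120^118=40
  120^119=193  120^120=125  120^121=95
Found 95 at exponent 121.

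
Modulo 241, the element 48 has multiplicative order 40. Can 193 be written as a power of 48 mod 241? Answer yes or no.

193 ∈ ⟨48⟩ iff 193^40 ≡ 1 (mod 241), since |⟨48⟩| = 40.
193^40 mod 241 = 1.
Since 1 = 1, 193 lies in the subgroup.

yes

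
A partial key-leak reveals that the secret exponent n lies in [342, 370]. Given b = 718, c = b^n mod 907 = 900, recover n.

346

Compute 718^342 mod 907 = 395, then multiply by 718 repeatedly:
  718^342=395  718^343=626  718^344=503  718^345=168  718^346=900
Found 900 at exponent 346.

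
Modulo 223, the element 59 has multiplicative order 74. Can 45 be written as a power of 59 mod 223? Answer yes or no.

no

45 ∈ ⟨59⟩ iff 45^74 ≡ 1 (mod 223), since |⟨59⟩| = 74.
45^74 mod 223 = 183.
Since 183 ≠ 1, 45 does not lie in the subgroup.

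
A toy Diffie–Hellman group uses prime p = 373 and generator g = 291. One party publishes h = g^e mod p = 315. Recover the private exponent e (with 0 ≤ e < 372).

Baby-step giant-step with m = ceil(sqrt(372)) = 20.
Baby table (291^j mod 373 for j=0..19):
  0:1  1:291  2:10  3:299  4:100  5:6  6:254  7:60
  8:302  9:227  10:36  11:32  12:360  13:320  14:243  15:216
  16:192  17:295  18:55  19:339
Giant step factor: 291^(-20) ≡ 314 (mod 373).
Scan 315·314^i mod 373 for i = 0, 1, …:
  i=0: 315   i=1: 65   i=2: 268   i=3: 227
Match at i=3, j=9: e = 3·20 + 9 = 69.

69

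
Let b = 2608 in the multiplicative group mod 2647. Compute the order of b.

2646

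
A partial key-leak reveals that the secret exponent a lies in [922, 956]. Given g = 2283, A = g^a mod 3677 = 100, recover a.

956

Compute 2283^922 mod 3677 = 3023, then multiply by 2283 repeatedly:
  2283^922=3023  2283^923=3457  2283^924=1489  2283^925=1839  2283^926=2980
  2283^927=890  2283^928=2166  2283^929=3090  2283^930=1984  2283^931=3085
  2283^932=1600  2283^933=1539  2283^934=2002  2283^935=55  2283^936=547
  2283^937=2298  2283^938=2932  2283^939=1616  2283^940=1297  2283^941=1066
  2283^942=3181  2283^943=148  2283^944=3277  2283^945=2373  2283^946=1338
  2283^947=2744  2283^948=2621  2283^949=1264  2283^950=2944  2283^951=3273
  2283^952=595  2283^953=1572  2283^954=124  2283^955=3640  2283^956=100
Found 100 at exponent 956.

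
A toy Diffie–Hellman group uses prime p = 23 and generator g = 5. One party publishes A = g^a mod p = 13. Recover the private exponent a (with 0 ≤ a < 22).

Successive powers of 5 modulo 23:
  5^0=1  5^1=5  5^2=2  5^3=10  5^4=4  5^5=20
  5^6=8  5^7=17  5^8=16  5^9=11  5^10=9  5^11=22
  5^12=18  5^13=21  5^14=13
So 5^14 ≡ 13 (mod 23), giving a = 14.

14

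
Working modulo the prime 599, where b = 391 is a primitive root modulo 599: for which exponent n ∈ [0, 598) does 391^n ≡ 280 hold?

Baby-step giant-step with m = ceil(sqrt(598)) = 25.
Baby table (391^j mod 599 for j=0..24):
  0:1  1:391  2:136  3:464  4:526  5:209  6:255  7:271
  8:537  9:317  10:553  11:583  12:333  13:220  14:363  15:569
  16:250  17:113  18:456  19:393  20:319  21:137  22:256  23:63
  24:74
Giant step factor: 391^(-25) ≡ 339 (mod 599).
Scan 280·339^i mod 599 for i = 0, 1, …:
  i=0: 280   i=1: 278   i=2: 199   i=3: 373
  i=4: 58   i=5: 494   i=6: 345   i=7: 150
  i=8: 534   i=9: 128   i=10: 264   i=11: 245
  i=12: 393
Match at i=12, j=19: n = 12·25 + 19 = 319.

319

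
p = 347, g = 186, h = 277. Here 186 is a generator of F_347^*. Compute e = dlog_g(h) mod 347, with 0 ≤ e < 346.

266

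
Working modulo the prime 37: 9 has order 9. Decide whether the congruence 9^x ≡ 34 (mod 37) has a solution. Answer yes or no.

⟨9⟩ has order 9; its elements mod 37 are {1, 7, 9, 10, 12, 16, 26, 33, 34}.
34 is in this set.

yes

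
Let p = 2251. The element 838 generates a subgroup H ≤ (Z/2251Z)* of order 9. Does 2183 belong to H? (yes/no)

⟨838⟩ has order 9; its elements mod 2251 are {1, 122, 708, 838, 941, 1291, 1378, 1542, 2183}.
2183 is in this set.

yes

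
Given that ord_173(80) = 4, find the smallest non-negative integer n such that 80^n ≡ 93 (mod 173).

3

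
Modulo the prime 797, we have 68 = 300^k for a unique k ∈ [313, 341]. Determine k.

328

Compute 300^313 mod 797 = 476, then multiply by 300 repeatedly:
  300^313=476  300^314=137  300^315=453  300^316=410  300^317=262
  300^318=494  300^319=755  300^320=152  300^321=171  300^322=292
  300^323=727  300^324=519  300^325=285  300^326=221  300^327=149
  300^328=68
Found 68 at exponent 328.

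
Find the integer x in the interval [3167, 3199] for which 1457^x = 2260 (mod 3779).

Compute 1457^3167 mod 3779 = 3745, then multiply by 1457 repeatedly:
  1457^3167=3745  1457^3168=3368  1457^3169=2034  1457^3170=802  1457^3171=803
  1457^3172=2260
Found 2260 at exponent 3172.

3172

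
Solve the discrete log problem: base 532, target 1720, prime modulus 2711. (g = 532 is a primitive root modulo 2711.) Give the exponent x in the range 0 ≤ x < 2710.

Baby-step giant-step with m = ceil(sqrt(2710)) = 53.
Baby table (532^j mod 2711 for j=0..52):
  0:1  1:532  2:1080  3:2539  4:670  5:1299  6:2474  7:1333
  8:1585  9:99  10:1159  11:1191  12:1949  13:1266  14:1184  15:936
  16:1839  17:2388  18:1668  19:879  20:1336  21:470  22:628  23:643
  24:490  25:424  26:555  27:2472  28:269  29:2136  30:443  31:2530
  32:1304  33:2423  34:1311  35:725  36:738  37:2232  38:6  39:481
  40:1058  41:1679  42:1309  43:2372  44:1289  45:2576  46:1377  47:594
  48:1532  49:1724  50:850  51:2174  52:1682
Giant step factor: 532^(-53) ≡ 545 (mod 2711).
Scan 1720·545^i mod 2711 for i = 0, 1, …:
  i=0: 1720   i=1: 2105   i=2: 472   i=3: 2406
  i=4: 1857   i=5: 862   i=6: 787   i=7: 577
  i=8: 2700   i=9: 2138     …   i=13: 1164
  i=14: 6
Match at i=14, j=38: x = 14·53 + 38 = 780.

780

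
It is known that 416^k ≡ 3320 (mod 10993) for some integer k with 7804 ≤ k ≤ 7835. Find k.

Compute 416^7804 mod 10993 = 6053, then multiply by 416 repeatedly:
  416^7804=6053  416^7805=651  416^7806=6984  416^7807=3192  416^7808=8712
  416^7809=7495  416^7810=6901  416^7811=1643  416^7812=1922  416^7813=8056
  416^7814=9424  416^7815=6876  416^7816=2236  416^7817=6764  416^7818=10609
  416^7819=5151  416^7820=10174  416^7821=79  416^7822=10878  416^7823=7125
  416^7824=6883  416^7825=5148  416^7826=8926  416^7827=8575  416^7828=5468
  416^7829=10130  416^7830=3761  416^7831=3570  416^7832=1065  416^7833=3320
Found 3320 at exponent 7833.

7833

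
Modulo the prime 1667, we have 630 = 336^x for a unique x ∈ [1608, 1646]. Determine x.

1643

Compute 336^1608 mod 1667 = 566, then multiply by 336 repeatedly:
  336^1608=566  336^1609=138  336^1610=1359  336^1611=1533  336^1612=1652
  336^1613=1628  336^1614=232  336^1615=1270  336^1616=1635  336^1617=917
  336^1618=1384  336^1619=1598  336^1620=154  336^1621=67  336^1622=841
  336^1623=853  336^1624=1551  336^1625=1032  336^1626=16  336^1627=375
  336^1628=975  336^1629=868  336^1630=1590  336^1631=800  336^1632=413
  336^1633=407  336^1634=58  336^1635=1151  336^1636=1659  336^1637=646
  336^1638=346  336^1639=1233  336^1640=872  336^1641=1267  336^1642=627
  336^1643=630
Found 630 at exponent 1643.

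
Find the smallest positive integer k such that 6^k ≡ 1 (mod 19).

The order of 6 must divide p − 1 = 18 = 2 · 3^2.
Divisors: 1, 2, 3, 6, 9, 18.
Check each in increasing order: 6^1 ≡ 6;  6^2 ≡ 17;  6^3 ≡ 7;  6^6 ≡ 11;  6^9 ≡ 1.
Smallest exponent giving 1 is 9.

9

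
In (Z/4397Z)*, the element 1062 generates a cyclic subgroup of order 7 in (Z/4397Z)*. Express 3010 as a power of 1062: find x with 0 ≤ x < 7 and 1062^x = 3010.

6

Successive powers of 1062 modulo 4397:
  1062^0=1  1062^1=1062  1062^2=2212  1062^3=1146  1062^4=3480  1062^5=2280
  1062^6=3010
So 1062^6 ≡ 3010 (mod 4397), giving x = 6.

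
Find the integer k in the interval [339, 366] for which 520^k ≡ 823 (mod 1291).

343

Compute 520^339 mod 1291 = 1286, then multiply by 520 repeatedly:
  520^339=1286  520^340=1273  520^341=968  520^342=1161  520^343=823
Found 823 at exponent 343.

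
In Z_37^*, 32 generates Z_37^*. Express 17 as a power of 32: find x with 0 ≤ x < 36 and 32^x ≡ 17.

23

Successive powers of 32 modulo 37:
  32^0=1  32^1=32  32^2=25  32^3=23  32^4=33  32^5=20
  32^6=11  32^7=19  32^8=16  32^9=31  32^10=30  32^11=35
  32^12=10  32^13=24  32^14=28  32^15=8  32^16=34  32^17=15
  32^18=36  32^19=5  32^20=12  32^21=14  32^22=4  32^23=17
So 32^23 ≡ 17 (mod 37), giving x = 23.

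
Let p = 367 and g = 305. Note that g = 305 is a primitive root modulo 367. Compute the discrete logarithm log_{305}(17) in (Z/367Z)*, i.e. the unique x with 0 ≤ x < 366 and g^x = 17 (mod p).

Baby-step giant-step with m = ceil(sqrt(366)) = 20.
Baby table (305^j mod 367 for j=0..19):
  0:1  1:305  2:174  3:222  4:182  5:93  6:106  7:34
  8:94  9:44  10:208  11:316  12:226  13:301  14:55  15:260
  16:28  17:99  18:101  19:344
Giant step factor: 305^(-20) ≡ 166 (mod 367).
Scan 17·166^i mod 367 for i = 0, 1, …:
  i=0: 17   i=1: 253   i=2: 160   i=3: 136
  i=4: 189   i=5: 179   i=6: 354   i=7: 44
Match at i=7, j=9: x = 7·20 + 9 = 149.

149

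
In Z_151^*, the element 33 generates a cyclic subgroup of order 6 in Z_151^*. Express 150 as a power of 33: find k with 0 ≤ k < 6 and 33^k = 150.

Successive powers of 33 modulo 151:
  33^0=1  33^1=33  33^2=32  33^3=150
So 33^3 ≡ 150 (mod 151), giving k = 3.

3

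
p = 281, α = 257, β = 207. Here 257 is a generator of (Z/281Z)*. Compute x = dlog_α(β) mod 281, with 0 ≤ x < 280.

Baby-step giant-step with m = ceil(sqrt(280)) = 17.
Baby table (257^j mod 281 for j=0..16):
  0:1  1:257  2:14  3:226  4:196  5:73  6:215  7:179
  8:200  9:258  10:271  11:240  12:141  13:269  14:7  15:113
  16:98
Giant step factor: 257^(-17) ≡ 154 (mod 281).
Scan 207·154^i mod 281 for i = 0, 1, …:
  i=0: 207   i=1: 125   i=2: 142   i=3: 231
  i=4: 168   i=5: 20   i=6: 270   i=7: 273
  i=8: 173   i=9: 228   i=10: 268   i=11: 246
  i=12: 230   i=13: 14
Match at i=13, j=2: x = 13·17 + 2 = 223.

223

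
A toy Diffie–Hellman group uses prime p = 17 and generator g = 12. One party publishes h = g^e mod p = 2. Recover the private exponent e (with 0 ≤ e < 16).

6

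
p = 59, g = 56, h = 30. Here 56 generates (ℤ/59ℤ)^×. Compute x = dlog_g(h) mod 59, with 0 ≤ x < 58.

Successive powers of 56 modulo 59:
  56^0=1  56^1=56  56^2=9  56^3=32  56^4=22  56^5=52
  56^6=21  56^7=55  56^8=12  56^9=23  56^10=49  56^11=30
So 56^11 ≡ 30 (mod 59), giving x = 11.

11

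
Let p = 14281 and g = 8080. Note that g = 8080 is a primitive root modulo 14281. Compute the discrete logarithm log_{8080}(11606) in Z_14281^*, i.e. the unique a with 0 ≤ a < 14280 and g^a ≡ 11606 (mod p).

Baby-step giant-step with m = ceil(sqrt(14280)) = 120.
Baby table (8080^j mod 14281 for j=0..119):
  0:1  1:8080  2:7949  3:6263  4:7457  5:1021  6:9543  7:4321
  8:10916  9:1824  10:14209  11:3761  12:13193  13:6056  14:5774  15:12174
  16:12673  17:3070  18:13784  19:11482  20:5184  21:547  22:6931  23:6679
  24:12702  25:8894  26:1528  27:7456  28:7222  29:1594  30:12339  31:3459
  32:803  33:4666  34:13721  35:2277  36:4232  37:5846  38:8413  39:13761
  40:11295  41:8010  42:13589  43:6792  44:11758  45:7428  46:9478  47:7518
  48:8347  49:8878  50:777  51:8801  52:6981  53:10811  54:10284  55:7862
  56:3072  57:1382  58:13099  59:3429  60:1180  61:8973  62:11484  63:7063
  64:2164  65:5176  66:7312  67:463  68:13699  69:10170  70:726  71:10870
  72:1450  73:5580  74:1283  75:12915  76:1933  77:9507  78:13342  79:10372
  80:4852  81:2815  82:9848  83:12389  84:7591  85:12666  86:3634  87:984
  88:10484  89:10109  90:7681  91:11535  92:4994  93:7695  94:10407  95:2032
  96:9691  97:557  98:2045  99:483  100:3927  101:12059  102:11738  103:2919
  104:7589  105:10787  106:2017  107:2739  108:9851  109:8067  110:2876  111:2893
  112:11724  113:4047  114:10551  115:8791  116:11867  117:2726  118:4778  119:4697
Giant step factor: 8080^(-120) ≡ 8569 (mod 14281).
Scan 11606·8569^i mod 14281 for i = 0, 1, …:
  i=0: 11606   i=1: 13211   i=2: 13853   i=3: 2685
  i=4: 1074   i=5: 6142   i=6: 5313   i=7: 13550
  i=8: 5420   i=9: 2168     …   i=81: 2699
  i=82: 6792
Match at i=82, j=43: a = 82·120 + 43 = 9883.

9883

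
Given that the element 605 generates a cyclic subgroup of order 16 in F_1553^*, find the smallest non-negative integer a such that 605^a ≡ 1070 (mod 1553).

2

Successive powers of 605 modulo 1553:
  605^0=1  605^1=605  605^2=1070
So 605^2 ≡ 1070 (mod 1553), giving a = 2.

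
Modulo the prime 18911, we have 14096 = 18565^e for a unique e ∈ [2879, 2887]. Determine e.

2884

Compute 18565^2879 mod 18911 = 16406, then multiply by 18565 repeatedly:
  18565^2879=16406  18565^2880=15735  18565^2881=2058  18565^2882=6550  18565^2883=3020
  18565^2884=14096
Found 14096 at exponent 2884.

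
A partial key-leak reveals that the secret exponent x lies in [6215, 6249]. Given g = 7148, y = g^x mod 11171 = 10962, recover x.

6247

Compute 7148^6215 mod 11171 = 5057, then multiply by 7148 repeatedly:
  7148^6215=5057  7148^6216=9251  7148^6217=4999  7148^6218=7994  7148^6219=1447
  7148^6220=9981  7148^6221=6182  7148^6222=7631  7148^6223=9566  7148^6224=77
  7148^6225=3017  7148^6226=5486  7148^6227=3718  7148^6228=455  7148^6229=1579
  7148^6230=3982  7148^6231=10799  7148^6232=10813  7148^6233=10346  7148^6234=1188
  7148^6235=1864  7148^6236=8040  7148^6237=6296  7148^6238=7020  7148^6239=9999
  7148^6240=794  7148^6241=644  7148^6242=860  7148^6243=3230  7148^6244=8754
  7148^6245=4821  7148^6246=9144  7148^6247=10962
Found 10962 at exponent 6247.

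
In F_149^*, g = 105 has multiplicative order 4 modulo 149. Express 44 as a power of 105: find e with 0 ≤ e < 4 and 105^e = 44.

Successive powers of 105 modulo 149:
  105^0=1  105^1=105  105^2=148  105^3=44
So 105^3 ≡ 44 (mod 149), giving e = 3.

3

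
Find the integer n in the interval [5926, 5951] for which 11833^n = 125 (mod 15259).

5940

Compute 11833^5926 mod 15259 = 10259, then multiply by 11833 repeatedly:
  11833^5926=10259  11833^5927=9402  11833^5928=497  11833^5929=6286  11833^5930=9872
  11833^5931=7731  11833^5932=3218  11833^5933=7389  11833^5934=15226  11833^5935=6245
  11833^5936=13007  11833^5937=9557  11833^5938=3532  11833^5939=15014  11833^5940=125
Found 125 at exponent 5940.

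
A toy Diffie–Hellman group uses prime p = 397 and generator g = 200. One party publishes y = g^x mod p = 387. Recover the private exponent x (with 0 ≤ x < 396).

Baby-step giant-step with m = ceil(sqrt(396)) = 20.
Baby table (200^j mod 397 for j=0..19):
  0:1  1:200  2:300  3:53  4:278  5:20  6:30  7:45
  8:266  9:2  10:3  11:203  12:106  13:159  14:40  15:60
  16:90  17:135  18:4  19:6
Giant step factor: 200^(-20) ≡ 353 (mod 397).
Scan 387·353^i mod 397 for i = 0, 1, …:
  i=0: 387   i=1: 43   i=2: 93   i=3: 275
  i=4: 207   i=5: 23   i=6: 179   i=7: 64
  i=8: 360   i=9: 40
Match at i=9, j=14: x = 9·20 + 14 = 194.

194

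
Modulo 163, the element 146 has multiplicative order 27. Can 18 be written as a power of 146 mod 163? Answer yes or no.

no

18 ∈ ⟨146⟩ iff 18^27 ≡ 1 (mod 163), since |⟨146⟩| = 27.
18^27 mod 163 = 59.
Since 59 ≠ 1, 18 does not lie in the subgroup.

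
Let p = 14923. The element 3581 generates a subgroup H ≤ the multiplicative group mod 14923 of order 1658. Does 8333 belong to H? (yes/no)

8333 ∈ ⟨3581⟩ iff 8333^1658 ≡ 1 (mod 14923), since |⟨3581⟩| = 1658.
8333^1658 mod 14923 = 4233.
Since 4233 ≠ 1, 8333 does not lie in the subgroup.

no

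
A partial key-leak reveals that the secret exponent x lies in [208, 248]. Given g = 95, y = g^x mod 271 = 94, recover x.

Compute 95^208 mod 271 = 164, then multiply by 95 repeatedly:
  95^208=164  95^209=133  95^210=169  95^211=66  95^212=37
  95^213=263  95^214=53  95^215=157  95^216=10  95^217=137
  95^218=7  95^219=123  95^220=32  95^221=59  95^222=185
  95^223=231  95^224=265  95^225=243  95^226=50  95^227=143
  95^228=35  95^229=73  95^230=160  95^231=24  95^232=112
  95^233=71  95^234=241  95^235=131  95^236=250  95^237=173
  95^238=175  95^239=94
Found 94 at exponent 239.

239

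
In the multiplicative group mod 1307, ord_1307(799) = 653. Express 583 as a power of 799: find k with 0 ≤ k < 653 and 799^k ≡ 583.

16

Successive powers of 799 modulo 1307:
  799^0=1  799^1=799  799^2=585  799^3=816  799^4=1098  799^5=305
  799^6=593  799^7=673  799^8=550  799^9=298  799^10=228  799^11=499
  799^12=66  799^13=454  799^14=707  799^15=269  799^16=583
So 799^16 ≡ 583 (mod 1307), giving k = 16.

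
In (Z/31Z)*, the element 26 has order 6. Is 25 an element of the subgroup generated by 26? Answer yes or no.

⟨26⟩ has order 6; its elements mod 31 are {1, 5, 6, 25, 26, 30}.
25 is in this set.

yes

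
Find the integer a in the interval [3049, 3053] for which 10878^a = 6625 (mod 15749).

3049

Compute 10878^3049 mod 15749 = 6625, then multiply by 10878 repeatedly:
  10878^3049=6625
Found 6625 at exponent 3049.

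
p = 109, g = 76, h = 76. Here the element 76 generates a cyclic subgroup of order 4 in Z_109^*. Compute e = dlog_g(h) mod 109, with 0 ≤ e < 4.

1

Successive powers of 76 modulo 109:
  76^0=1  76^1=76
So 76^1 ≡ 76 (mod 109), giving e = 1.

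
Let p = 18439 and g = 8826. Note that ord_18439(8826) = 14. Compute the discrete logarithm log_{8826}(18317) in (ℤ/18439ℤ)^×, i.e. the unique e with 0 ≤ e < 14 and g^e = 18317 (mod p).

12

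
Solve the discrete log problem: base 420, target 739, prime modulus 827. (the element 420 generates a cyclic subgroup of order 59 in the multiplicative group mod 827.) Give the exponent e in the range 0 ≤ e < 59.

21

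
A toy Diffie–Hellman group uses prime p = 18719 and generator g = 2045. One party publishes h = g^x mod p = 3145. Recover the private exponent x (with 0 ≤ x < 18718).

Baby-step giant-step with m = ceil(sqrt(18718)) = 137.
Baby table (2045^j mod 18719 for j=0..136):
  0:1  1:2045  2:7688  3:16719  4:9461  5:11018  6:12853  7:2909
  8:14982  9:13906  10:3609  11:5119  12:4434  13:7534  14:1293  15:4806
  16:795  17:15941  18:9566  19:1115  20:15176  21:17537  22:16280  23:10218
  24:5406  25:11060  26:5148  27:7582  28:5858  29:18169  30:17109  31:2094
  32:14298  33:332  34:5056  35:6632  36:9884  37:14979  38:7771  39:17983
  40:11119  41:13489  42:11918  43:172  44:14798  45:12006  46:11661  47:17458
  48:4477  49:1874  50:13654  51:12401  52:14519  53:3021  54:675  55:13888
  56:4237  57:16487  58:2996  59:5707  60:8878  61:16799  62:4590  63:8331
  64:2605  65:11029  66:16629  67:12601  68:11701  69:5663  70:12493  71:15469
  72:17714  73:3865  74:4507  75:7067  76:947  77:8558  78:17564  79:15338
  80:11885  81:7563  82:4441  83:3130  84:17671  85:9525  86:10865  87:18191
  88:5942  89:2759  90:7736  91:2565  92:4105  93:8613  94:17725  95:7641
  96:14199  97:3786  98:11423  99:17442  100:9195  101:9899  102:8216  103:10777
  104:6702  105:3282  106:10288  107:17523  108:6369  109:14900  110:14687  111:9639
  112:648  113:14830  114:2570  115:14330  116:9615  117:7725  118:17508  119:13132
  120:11894  121:7249  122:17476  123:3849  124:9225  125:15092  126:14228  127:6934
  128:9747  129:15599  130:2779  131:11198  132:6573  133:1543  134:10643  135:13457
  136:2635
Giant step factor: 2045^(-137) ≡ 17617 (mod 18719).
Scan 3145·17617^i mod 18719 for i = 0, 1, …:
  i=0: 3145   i=1: 15944   i=2: 6853   i=3: 10470
  i=4: 11683   i=5: 4006   i=6: 3072   i=7: 2795
  i=8: 8545   i=9: 17786     …   i=31: 17818
  i=32: 795
Match at i=32, j=16: x = 32·137 + 16 = 4400.

4400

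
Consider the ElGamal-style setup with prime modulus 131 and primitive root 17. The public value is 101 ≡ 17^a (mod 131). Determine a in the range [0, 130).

98

Baby-step giant-step with m = ceil(sqrt(130)) = 12.
Baby table (17^j mod 131 for j=0..11):
  0:1  1:17  2:27  3:66  4:74  5:79  6:33  7:37
  8:105  9:82  10:84  11:118
Giant step factor: 17^(-12) ≡ 16 (mod 131).
Scan 101·16^i mod 131 for i = 0, 1, …:
  i=0: 101   i=1: 44   i=2: 49   i=3: 129
  i=4: 99   i=5: 12   i=6: 61   i=7: 59
  i=8: 27
Match at i=8, j=2: a = 8·12 + 2 = 98.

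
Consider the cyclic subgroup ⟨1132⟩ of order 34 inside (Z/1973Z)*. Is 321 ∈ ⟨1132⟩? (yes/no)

no

321 ∈ ⟨1132⟩ iff 321^34 ≡ 1 (mod 1973), since |⟨1132⟩| = 34.
321^34 mod 1973 = 1972.
Since 1972 ≠ 1, 321 does not lie in the subgroup.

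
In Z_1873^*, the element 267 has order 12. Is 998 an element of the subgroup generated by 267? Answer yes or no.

998 ∈ ⟨267⟩ iff 998^12 ≡ 1 (mod 1873), since |⟨267⟩| = 12.
998^12 mod 1873 = 1860.
Since 1860 ≠ 1, 998 does not lie in the subgroup.

no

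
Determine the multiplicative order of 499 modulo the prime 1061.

The order of 499 must divide p − 1 = 1060 = 2^2 · 5 · 53.
Divisors: 1, 2, 4, 5, 10, 20, 53, 106, 212, 265, 530, 1060.
Check each in increasing order: 499^1 ≡ 499;  499^2 ≡ 727;  499^4 ≡ 151;  499^5 ≡ 18;  499^10 ≡ 324;  499^20 ≡ 998;  499^53 ≡ 1047;  499^106 ≡ 196;  499^212 ≡ 220;  499^265 ≡ 103;  499^530 ≡ 1060;  499^1060 ≡ 1.
Smallest exponent giving 1 is 1060.

1060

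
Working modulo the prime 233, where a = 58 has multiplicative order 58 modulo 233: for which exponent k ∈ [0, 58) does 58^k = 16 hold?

56

Baby-step giant-step with m = ceil(sqrt(58)) = 8.
Baby table (58^j mod 233 for j=0..7):
  0:1  1:58  2:102  3:91  4:152  5:195  6:126  7:85
Giant step factor: 58^(-8) ≡ 63 (mod 233).
Scan 16·63^i mod 233 for i = 0, 1, …:
  i=0: 16   i=1: 76   i=2: 128   i=3: 142
  i=4: 92   i=5: 204   i=6: 37   i=7: 1
Match at i=7, j=0: k = 7·8 + 0 = 56.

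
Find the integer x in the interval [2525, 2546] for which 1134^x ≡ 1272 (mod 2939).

Compute 1134^2525 mod 2939 = 1631, then multiply by 1134 repeatedly:
  1134^2525=1631  1134^2526=923  1134^2527=398  1134^2528=1665  1134^2529=1272
Found 1272 at exponent 2529.

2529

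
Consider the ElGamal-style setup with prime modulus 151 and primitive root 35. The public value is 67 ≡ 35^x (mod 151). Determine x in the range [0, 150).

147

Baby-step giant-step with m = ceil(sqrt(150)) = 13.
Baby table (35^j mod 151 for j=0..12):
  0:1  1:35  2:17  3:142  4:138  5:149  6:81  7:117
  8:18  9:26  10:4  11:140  12:68
Giant step factor: 35^(-13) ≡ 130 (mod 151).
Scan 67·130^i mod 151 for i = 0, 1, …:
  i=0: 67   i=1: 103   i=2: 102   i=3: 123
  i=4: 135   i=5: 34   i=6: 41   i=7: 45
  i=8: 112   i=9: 64   i=10: 15   i=11: 138
Match at i=11, j=4: x = 11·13 + 4 = 147.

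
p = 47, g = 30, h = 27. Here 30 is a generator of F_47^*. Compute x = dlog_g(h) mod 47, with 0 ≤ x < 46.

44

Baby-step giant-step with m = ceil(sqrt(46)) = 7.
Baby table (30^j mod 47 for j=0..6):
  0:1  1:30  2:7  3:22  4:2  5:13  6:14
Giant step factor: 30^(-7) ≡ 31 (mod 47).
Scan 27·31^i mod 47 for i = 0, 1, …:
  i=0: 27   i=1: 38   i=2: 3   i=3: 46
  i=4: 16   i=5: 26   i=6: 7
Match at i=6, j=2: x = 6·7 + 2 = 44.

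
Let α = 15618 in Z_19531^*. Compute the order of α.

The order of 15618 must divide p − 1 = 19530 = 2 · 3^2 · 5 · 7 · 31.
Divisors: 1, 2, 3, 5, 6, 7, 9, 10, 14, 15, 18, 21, 30, 31, 35, 42, 45, 62, 63, 70, 90, 93, 105, 126, 155, 186, 210, 217, 279, 310, 315, 434, 465, 558, 630, 651, 930, 1085, 1302, 1395, 1953, 2170, 2790, 3255, 3906, 6510, 9765, 19530.
Check each in increasing order: 15618^1 ≡ 15618;  15618^2 ≡ 18796;  15618^3 ≡ 4998;  15618^5 ≡ 17829;  15618^6 ≡ 19386;  15618^7 ≡ 986;  15618^9 ≡ 17468;  15618^10 ≡ 6216;  15618^14 ≡ 15177;  15618^15 ≡ 6170;  15618^18 ≡ 17742;  15618^21 ≡ 3776;  15618^30 ≡ 2981;  15618^31 ≡ 14885;  15618^35 ≡ 4398;  15618^42 ≡ 546;  15618^45 ≡ 14099;  15618^62 ≡ 3561;  15618^63 ≡ 10941;  15618^70 ≡ 6714;  15618^90 ≡ 14814;  15618^93 ≡ 17882;  15618^105 ≡ 16831;  15618^126 ≡ 19513;  15618^155 ≡ 6742;  15618^186 ≡ 4392;  15618^210 ≡ 4937;  15618^217 ≡ 4663;  15618^279 ≡ 3593;  15618^310 ≡ 5927;  15618^315 ≡ 9773;  15618^434 ≡ 5566;  15618^465 ≡ 18939;  15618^558 ≡ 19189;  15618^630 ≡ 4939;  15618^651 ≡ 17090;  15618^930 ≡ 18437;  15618^1085 ≡ 6970;  15618^1302 ≡ 1526;  15618^1395 ≡ 3125;  15618^1953 ≡ 5455;  15618^2170 ≡ 7303;  15618^2790 ≡ 125;  15618^3255 ≡ 4124;  15618^3906 ≡ 11312;  15618^6510 ≡ 15406;  15618^9765 ≡ 1.
Smallest exponent giving 1 is 9765.

9765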